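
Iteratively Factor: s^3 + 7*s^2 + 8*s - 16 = (s + 4)*(s^2 + 3*s - 4) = (s - 1)*(s + 4)*(s + 4)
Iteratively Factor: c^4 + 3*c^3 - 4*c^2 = (c + 4)*(c^3 - c^2) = (c - 1)*(c + 4)*(c^2) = c*(c - 1)*(c + 4)*(c)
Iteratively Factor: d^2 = (d)*(d)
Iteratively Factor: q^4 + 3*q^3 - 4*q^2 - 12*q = (q - 2)*(q^3 + 5*q^2 + 6*q) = q*(q - 2)*(q^2 + 5*q + 6) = q*(q - 2)*(q + 2)*(q + 3)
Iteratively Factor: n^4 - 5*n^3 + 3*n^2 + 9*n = (n + 1)*(n^3 - 6*n^2 + 9*n) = (n - 3)*(n + 1)*(n^2 - 3*n) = (n - 3)^2*(n + 1)*(n)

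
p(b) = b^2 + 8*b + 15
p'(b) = 2*b + 8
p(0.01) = 15.08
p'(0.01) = 8.02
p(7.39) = 128.73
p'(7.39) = 22.78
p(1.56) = 29.91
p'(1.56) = 11.12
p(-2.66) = 0.80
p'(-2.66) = 2.68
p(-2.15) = 2.42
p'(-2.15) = 3.70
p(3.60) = 56.76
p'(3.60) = 15.20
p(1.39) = 28.05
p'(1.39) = 10.78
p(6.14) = 101.82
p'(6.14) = 20.28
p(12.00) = 255.00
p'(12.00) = 32.00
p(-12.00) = 63.00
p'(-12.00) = -16.00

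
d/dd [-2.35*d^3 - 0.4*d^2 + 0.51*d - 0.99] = -7.05*d^2 - 0.8*d + 0.51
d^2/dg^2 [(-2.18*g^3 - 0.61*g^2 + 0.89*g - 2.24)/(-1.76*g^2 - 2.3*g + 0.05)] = (-7.105427357601e-15*g^5 - 1.4210854715202e-14*g^4 + 12.995792*g^3 + 40.449624*g^2 + 53.9679*g + 23.89179)/(5.451776*g^6 + 21.37344*g^5 + 27.46656*g^4 + 10.9526*g^3 - 0.7803*g^2 + 0.01725*g - 0.000125)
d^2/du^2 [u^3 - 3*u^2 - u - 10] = 6*u - 6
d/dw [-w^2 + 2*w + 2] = 2 - 2*w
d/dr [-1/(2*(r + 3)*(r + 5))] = (r + 4)/((r + 3)^2*(r + 5)^2)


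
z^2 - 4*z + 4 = (z - 2)^2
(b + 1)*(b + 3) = b^2 + 4*b + 3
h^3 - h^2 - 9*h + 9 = (h - 3)*(h - 1)*(h + 3)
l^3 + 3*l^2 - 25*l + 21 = (l - 3)*(l - 1)*(l + 7)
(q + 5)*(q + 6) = q^2 + 11*q + 30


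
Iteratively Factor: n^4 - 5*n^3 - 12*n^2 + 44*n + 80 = (n - 4)*(n^3 - n^2 - 16*n - 20) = (n - 5)*(n - 4)*(n^2 + 4*n + 4) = (n - 5)*(n - 4)*(n + 2)*(n + 2)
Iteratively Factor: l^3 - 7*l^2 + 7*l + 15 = (l + 1)*(l^2 - 8*l + 15) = (l - 5)*(l + 1)*(l - 3)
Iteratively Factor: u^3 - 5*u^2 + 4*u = (u)*(u^2 - 5*u + 4) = u*(u - 4)*(u - 1)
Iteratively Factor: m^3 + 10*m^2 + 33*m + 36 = (m + 4)*(m^2 + 6*m + 9) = (m + 3)*(m + 4)*(m + 3)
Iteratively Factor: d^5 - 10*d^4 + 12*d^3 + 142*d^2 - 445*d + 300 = (d - 5)*(d^4 - 5*d^3 - 13*d^2 + 77*d - 60) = (d - 5)*(d - 3)*(d^3 - 2*d^2 - 19*d + 20) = (d - 5)*(d - 3)*(d - 1)*(d^2 - d - 20) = (d - 5)*(d - 3)*(d - 1)*(d + 4)*(d - 5)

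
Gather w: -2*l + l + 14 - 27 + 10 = -l - 3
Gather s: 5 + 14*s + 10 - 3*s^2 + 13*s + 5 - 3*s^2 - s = -6*s^2 + 26*s + 20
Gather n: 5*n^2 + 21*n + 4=5*n^2 + 21*n + 4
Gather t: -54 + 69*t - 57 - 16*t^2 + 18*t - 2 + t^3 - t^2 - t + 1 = t^3 - 17*t^2 + 86*t - 112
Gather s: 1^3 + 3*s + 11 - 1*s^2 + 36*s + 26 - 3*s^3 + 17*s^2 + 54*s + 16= -3*s^3 + 16*s^2 + 93*s + 54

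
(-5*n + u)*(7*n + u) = -35*n^2 + 2*n*u + u^2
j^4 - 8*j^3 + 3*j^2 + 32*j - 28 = (j - 7)*(j - 2)*(j - 1)*(j + 2)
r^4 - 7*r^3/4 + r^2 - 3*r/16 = r*(r - 3/4)*(r - 1/2)^2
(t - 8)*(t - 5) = t^2 - 13*t + 40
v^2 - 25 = (v - 5)*(v + 5)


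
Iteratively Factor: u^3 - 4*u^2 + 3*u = (u - 3)*(u^2 - u) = u*(u - 3)*(u - 1)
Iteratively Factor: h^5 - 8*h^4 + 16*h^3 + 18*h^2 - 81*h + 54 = (h - 1)*(h^4 - 7*h^3 + 9*h^2 + 27*h - 54) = (h - 3)*(h - 1)*(h^3 - 4*h^2 - 3*h + 18) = (h - 3)*(h - 1)*(h + 2)*(h^2 - 6*h + 9) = (h - 3)^2*(h - 1)*(h + 2)*(h - 3)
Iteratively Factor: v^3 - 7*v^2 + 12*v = (v - 4)*(v^2 - 3*v) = (v - 4)*(v - 3)*(v)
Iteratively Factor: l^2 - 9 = (l - 3)*(l + 3)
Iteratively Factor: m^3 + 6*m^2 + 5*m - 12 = (m - 1)*(m^2 + 7*m + 12) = (m - 1)*(m + 4)*(m + 3)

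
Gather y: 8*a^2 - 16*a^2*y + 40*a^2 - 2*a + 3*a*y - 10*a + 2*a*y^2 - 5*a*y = 48*a^2 + 2*a*y^2 - 12*a + y*(-16*a^2 - 2*a)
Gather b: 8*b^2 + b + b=8*b^2 + 2*b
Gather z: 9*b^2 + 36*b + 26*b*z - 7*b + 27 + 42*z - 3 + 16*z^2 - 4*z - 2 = 9*b^2 + 29*b + 16*z^2 + z*(26*b + 38) + 22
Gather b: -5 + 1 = -4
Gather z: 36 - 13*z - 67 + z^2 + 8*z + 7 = z^2 - 5*z - 24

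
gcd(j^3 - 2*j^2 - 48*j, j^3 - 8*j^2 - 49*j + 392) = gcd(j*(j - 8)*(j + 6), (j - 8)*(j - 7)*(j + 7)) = j - 8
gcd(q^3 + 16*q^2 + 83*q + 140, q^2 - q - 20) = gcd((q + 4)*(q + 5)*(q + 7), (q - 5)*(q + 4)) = q + 4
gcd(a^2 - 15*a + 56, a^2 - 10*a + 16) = a - 8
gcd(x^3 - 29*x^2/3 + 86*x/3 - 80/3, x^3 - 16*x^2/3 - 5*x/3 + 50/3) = x^2 - 7*x + 10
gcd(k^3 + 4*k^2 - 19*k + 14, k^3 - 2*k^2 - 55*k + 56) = k^2 + 6*k - 7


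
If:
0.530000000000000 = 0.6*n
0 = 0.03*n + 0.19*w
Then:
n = 0.88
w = -0.14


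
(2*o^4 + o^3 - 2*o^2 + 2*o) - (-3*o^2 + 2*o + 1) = 2*o^4 + o^3 + o^2 - 1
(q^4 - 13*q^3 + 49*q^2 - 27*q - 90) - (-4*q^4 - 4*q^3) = 5*q^4 - 9*q^3 + 49*q^2 - 27*q - 90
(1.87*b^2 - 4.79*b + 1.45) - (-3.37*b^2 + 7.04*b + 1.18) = 5.24*b^2 - 11.83*b + 0.27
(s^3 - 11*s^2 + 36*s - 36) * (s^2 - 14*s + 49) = s^5 - 25*s^4 + 239*s^3 - 1079*s^2 + 2268*s - 1764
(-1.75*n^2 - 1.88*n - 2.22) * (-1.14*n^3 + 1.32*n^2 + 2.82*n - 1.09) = 1.995*n^5 - 0.1668*n^4 - 4.8858*n^3 - 6.3245*n^2 - 4.2112*n + 2.4198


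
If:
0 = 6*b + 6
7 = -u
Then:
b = -1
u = -7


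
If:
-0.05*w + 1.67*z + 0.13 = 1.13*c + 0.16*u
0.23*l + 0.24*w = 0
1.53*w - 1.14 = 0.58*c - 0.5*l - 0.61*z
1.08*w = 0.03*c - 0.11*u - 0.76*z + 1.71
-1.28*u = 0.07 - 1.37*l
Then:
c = 1.04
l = -1.48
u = -1.64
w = 1.42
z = 0.51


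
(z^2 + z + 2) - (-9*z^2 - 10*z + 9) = 10*z^2 + 11*z - 7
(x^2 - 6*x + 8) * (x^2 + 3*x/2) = x^4 - 9*x^3/2 - x^2 + 12*x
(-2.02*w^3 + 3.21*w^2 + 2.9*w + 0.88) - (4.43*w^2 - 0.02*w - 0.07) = -2.02*w^3 - 1.22*w^2 + 2.92*w + 0.95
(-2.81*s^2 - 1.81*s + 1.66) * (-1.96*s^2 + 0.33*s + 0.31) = 5.5076*s^4 + 2.6203*s^3 - 4.722*s^2 - 0.0133000000000001*s + 0.5146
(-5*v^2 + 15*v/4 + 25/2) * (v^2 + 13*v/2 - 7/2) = -5*v^4 - 115*v^3/4 + 435*v^2/8 + 545*v/8 - 175/4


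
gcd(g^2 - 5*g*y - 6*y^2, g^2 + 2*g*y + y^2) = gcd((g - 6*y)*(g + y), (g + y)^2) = g + y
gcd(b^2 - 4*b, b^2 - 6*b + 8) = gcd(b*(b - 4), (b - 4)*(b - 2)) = b - 4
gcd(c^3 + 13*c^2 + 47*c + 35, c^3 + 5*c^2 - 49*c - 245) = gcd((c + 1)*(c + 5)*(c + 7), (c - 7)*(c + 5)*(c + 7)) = c^2 + 12*c + 35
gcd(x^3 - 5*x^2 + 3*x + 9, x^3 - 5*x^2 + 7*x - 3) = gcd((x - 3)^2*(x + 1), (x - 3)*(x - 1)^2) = x - 3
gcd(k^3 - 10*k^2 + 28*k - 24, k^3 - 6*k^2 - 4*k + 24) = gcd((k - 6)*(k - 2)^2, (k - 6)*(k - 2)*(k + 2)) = k^2 - 8*k + 12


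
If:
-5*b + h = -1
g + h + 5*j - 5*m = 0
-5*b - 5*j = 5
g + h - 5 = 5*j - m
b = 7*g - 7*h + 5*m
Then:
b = 47/308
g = 173/308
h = -73/308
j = -355/308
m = -335/308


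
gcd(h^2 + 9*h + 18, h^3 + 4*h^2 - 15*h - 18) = h + 6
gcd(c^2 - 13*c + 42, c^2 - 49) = c - 7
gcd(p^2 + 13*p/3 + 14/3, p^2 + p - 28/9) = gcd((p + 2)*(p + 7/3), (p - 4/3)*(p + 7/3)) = p + 7/3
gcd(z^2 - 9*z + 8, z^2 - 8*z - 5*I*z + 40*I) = z - 8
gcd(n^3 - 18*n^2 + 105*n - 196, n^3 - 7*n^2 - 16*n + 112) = n^2 - 11*n + 28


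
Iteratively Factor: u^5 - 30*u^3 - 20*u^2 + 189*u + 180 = (u + 4)*(u^4 - 4*u^3 - 14*u^2 + 36*u + 45) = (u - 3)*(u + 4)*(u^3 - u^2 - 17*u - 15) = (u - 5)*(u - 3)*(u + 4)*(u^2 + 4*u + 3) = (u - 5)*(u - 3)*(u + 3)*(u + 4)*(u + 1)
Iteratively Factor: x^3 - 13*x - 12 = (x + 3)*(x^2 - 3*x - 4) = (x + 1)*(x + 3)*(x - 4)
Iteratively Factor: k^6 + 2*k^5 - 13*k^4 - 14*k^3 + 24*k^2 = (k)*(k^5 + 2*k^4 - 13*k^3 - 14*k^2 + 24*k) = k^2*(k^4 + 2*k^3 - 13*k^2 - 14*k + 24) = k^2*(k + 2)*(k^3 - 13*k + 12) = k^2*(k - 3)*(k + 2)*(k^2 + 3*k - 4) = k^2*(k - 3)*(k + 2)*(k + 4)*(k - 1)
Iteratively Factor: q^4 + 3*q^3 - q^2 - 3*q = (q - 1)*(q^3 + 4*q^2 + 3*q) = (q - 1)*(q + 3)*(q^2 + q) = q*(q - 1)*(q + 3)*(q + 1)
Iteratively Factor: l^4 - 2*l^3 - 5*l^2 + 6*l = (l - 1)*(l^3 - l^2 - 6*l) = (l - 3)*(l - 1)*(l^2 + 2*l) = l*(l - 3)*(l - 1)*(l + 2)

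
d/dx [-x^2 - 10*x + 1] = -2*x - 10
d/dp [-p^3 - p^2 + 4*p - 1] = -3*p^2 - 2*p + 4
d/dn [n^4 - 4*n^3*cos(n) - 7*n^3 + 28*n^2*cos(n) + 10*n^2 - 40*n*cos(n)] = 4*n^3*sin(n) + 4*n^3 - 28*n^2*sin(n) - 12*n^2*cos(n) - 21*n^2 + 40*n*sin(n) + 56*n*cos(n) + 20*n - 40*cos(n)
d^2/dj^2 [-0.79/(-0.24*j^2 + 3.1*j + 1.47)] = (0.091008*j^2 - 1.17552*j - 0.79*(0.48*j - 3.1)*(0.96*j - 6.2) - 0.557424)/(-0.24*j^2 + 3.1*j + 1.47)^3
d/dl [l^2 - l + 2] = 2*l - 1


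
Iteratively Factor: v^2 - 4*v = (v)*(v - 4)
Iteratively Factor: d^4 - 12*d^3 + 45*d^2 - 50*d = (d - 5)*(d^3 - 7*d^2 + 10*d) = (d - 5)^2*(d^2 - 2*d) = (d - 5)^2*(d - 2)*(d)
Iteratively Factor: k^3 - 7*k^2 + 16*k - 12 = (k - 3)*(k^2 - 4*k + 4) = (k - 3)*(k - 2)*(k - 2)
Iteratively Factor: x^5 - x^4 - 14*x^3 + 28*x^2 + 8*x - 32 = (x + 1)*(x^4 - 2*x^3 - 12*x^2 + 40*x - 32) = (x - 2)*(x + 1)*(x^3 - 12*x + 16) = (x - 2)^2*(x + 1)*(x^2 + 2*x - 8) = (x - 2)^2*(x + 1)*(x + 4)*(x - 2)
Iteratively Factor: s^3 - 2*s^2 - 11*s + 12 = (s - 4)*(s^2 + 2*s - 3) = (s - 4)*(s + 3)*(s - 1)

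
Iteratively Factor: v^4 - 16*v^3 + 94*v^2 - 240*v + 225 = (v - 5)*(v^3 - 11*v^2 + 39*v - 45) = (v - 5)^2*(v^2 - 6*v + 9) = (v - 5)^2*(v - 3)*(v - 3)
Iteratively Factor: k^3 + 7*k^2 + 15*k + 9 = (k + 3)*(k^2 + 4*k + 3) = (k + 1)*(k + 3)*(k + 3)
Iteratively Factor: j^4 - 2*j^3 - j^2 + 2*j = (j + 1)*(j^3 - 3*j^2 + 2*j) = (j - 1)*(j + 1)*(j^2 - 2*j) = j*(j - 1)*(j + 1)*(j - 2)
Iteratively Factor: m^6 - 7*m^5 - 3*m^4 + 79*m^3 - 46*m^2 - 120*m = (m + 3)*(m^5 - 10*m^4 + 27*m^3 - 2*m^2 - 40*m) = (m - 4)*(m + 3)*(m^4 - 6*m^3 + 3*m^2 + 10*m) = (m - 5)*(m - 4)*(m + 3)*(m^3 - m^2 - 2*m) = m*(m - 5)*(m - 4)*(m + 3)*(m^2 - m - 2) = m*(m - 5)*(m - 4)*(m + 1)*(m + 3)*(m - 2)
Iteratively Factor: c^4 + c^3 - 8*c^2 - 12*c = (c + 2)*(c^3 - c^2 - 6*c) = (c + 2)^2*(c^2 - 3*c) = (c - 3)*(c + 2)^2*(c)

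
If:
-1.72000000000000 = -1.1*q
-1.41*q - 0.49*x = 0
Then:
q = 1.56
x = -4.50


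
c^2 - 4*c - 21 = (c - 7)*(c + 3)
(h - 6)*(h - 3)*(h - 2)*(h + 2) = h^4 - 9*h^3 + 14*h^2 + 36*h - 72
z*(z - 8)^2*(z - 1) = z^4 - 17*z^3 + 80*z^2 - 64*z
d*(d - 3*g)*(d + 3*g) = d^3 - 9*d*g^2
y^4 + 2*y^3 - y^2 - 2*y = y*(y - 1)*(y + 1)*(y + 2)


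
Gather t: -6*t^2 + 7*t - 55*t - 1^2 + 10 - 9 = -6*t^2 - 48*t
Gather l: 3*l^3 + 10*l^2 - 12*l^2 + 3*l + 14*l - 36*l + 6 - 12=3*l^3 - 2*l^2 - 19*l - 6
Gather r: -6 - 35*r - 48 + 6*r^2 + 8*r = 6*r^2 - 27*r - 54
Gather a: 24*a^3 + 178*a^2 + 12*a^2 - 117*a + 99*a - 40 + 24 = 24*a^3 + 190*a^2 - 18*a - 16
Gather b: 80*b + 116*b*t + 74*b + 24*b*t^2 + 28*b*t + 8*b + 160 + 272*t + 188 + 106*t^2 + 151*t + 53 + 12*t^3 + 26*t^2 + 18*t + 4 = b*(24*t^2 + 144*t + 162) + 12*t^3 + 132*t^2 + 441*t + 405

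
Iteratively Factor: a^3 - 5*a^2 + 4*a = (a - 4)*(a^2 - a) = (a - 4)*(a - 1)*(a)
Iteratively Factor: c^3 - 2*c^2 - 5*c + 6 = (c + 2)*(c^2 - 4*c + 3) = (c - 3)*(c + 2)*(c - 1)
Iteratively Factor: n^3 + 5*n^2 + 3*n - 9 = (n - 1)*(n^2 + 6*n + 9) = (n - 1)*(n + 3)*(n + 3)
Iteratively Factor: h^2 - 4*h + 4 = (h - 2)*(h - 2)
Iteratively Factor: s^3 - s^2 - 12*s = (s)*(s^2 - s - 12) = s*(s - 4)*(s + 3)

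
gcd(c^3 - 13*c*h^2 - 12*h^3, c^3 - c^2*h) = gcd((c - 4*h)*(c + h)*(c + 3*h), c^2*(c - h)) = 1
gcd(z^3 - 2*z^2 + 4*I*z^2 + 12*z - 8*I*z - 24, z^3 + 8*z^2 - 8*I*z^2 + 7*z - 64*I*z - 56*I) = 1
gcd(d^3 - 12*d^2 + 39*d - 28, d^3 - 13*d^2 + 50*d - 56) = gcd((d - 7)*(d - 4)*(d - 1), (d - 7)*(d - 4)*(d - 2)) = d^2 - 11*d + 28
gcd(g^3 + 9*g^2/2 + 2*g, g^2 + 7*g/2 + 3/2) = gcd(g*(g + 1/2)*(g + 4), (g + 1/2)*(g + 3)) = g + 1/2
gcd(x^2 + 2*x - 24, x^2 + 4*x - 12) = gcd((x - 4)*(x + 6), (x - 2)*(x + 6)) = x + 6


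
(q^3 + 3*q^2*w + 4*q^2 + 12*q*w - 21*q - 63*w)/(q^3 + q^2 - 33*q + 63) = (q + 3*w)/(q - 3)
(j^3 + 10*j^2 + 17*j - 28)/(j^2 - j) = j + 11 + 28/j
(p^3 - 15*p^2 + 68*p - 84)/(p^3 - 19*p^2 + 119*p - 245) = (p^2 - 8*p + 12)/(p^2 - 12*p + 35)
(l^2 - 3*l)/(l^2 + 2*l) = (l - 3)/(l + 2)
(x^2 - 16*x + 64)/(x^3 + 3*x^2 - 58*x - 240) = (x - 8)/(x^2 + 11*x + 30)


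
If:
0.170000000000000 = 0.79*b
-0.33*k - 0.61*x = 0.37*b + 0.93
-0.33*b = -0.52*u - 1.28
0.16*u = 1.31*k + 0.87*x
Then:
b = 0.22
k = 1.27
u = -2.32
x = -2.34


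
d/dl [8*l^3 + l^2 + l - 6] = 24*l^2 + 2*l + 1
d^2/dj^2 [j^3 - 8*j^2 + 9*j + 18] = 6*j - 16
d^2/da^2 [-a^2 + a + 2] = -2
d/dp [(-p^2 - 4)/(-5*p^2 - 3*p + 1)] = 3*(p^2 - 14*p - 4)/(25*p^4 + 30*p^3 - p^2 - 6*p + 1)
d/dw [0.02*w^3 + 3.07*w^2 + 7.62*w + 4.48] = 0.06*w^2 + 6.14*w + 7.62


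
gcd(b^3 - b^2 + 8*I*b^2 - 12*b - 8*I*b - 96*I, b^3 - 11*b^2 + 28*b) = b - 4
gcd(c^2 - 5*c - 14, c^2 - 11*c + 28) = c - 7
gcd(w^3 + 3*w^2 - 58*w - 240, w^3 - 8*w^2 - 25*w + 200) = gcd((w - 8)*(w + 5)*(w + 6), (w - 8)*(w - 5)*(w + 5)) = w^2 - 3*w - 40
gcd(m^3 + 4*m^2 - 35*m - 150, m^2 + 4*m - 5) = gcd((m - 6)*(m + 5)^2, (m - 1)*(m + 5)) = m + 5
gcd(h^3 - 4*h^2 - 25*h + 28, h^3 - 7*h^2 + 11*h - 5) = h - 1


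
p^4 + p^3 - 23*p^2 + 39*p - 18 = (p - 3)*(p - 1)^2*(p + 6)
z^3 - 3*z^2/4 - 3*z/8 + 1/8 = (z - 1)*(z - 1/4)*(z + 1/2)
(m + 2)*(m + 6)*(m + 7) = m^3 + 15*m^2 + 68*m + 84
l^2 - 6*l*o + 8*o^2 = (l - 4*o)*(l - 2*o)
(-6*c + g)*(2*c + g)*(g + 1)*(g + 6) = -12*c^2*g^2 - 84*c^2*g - 72*c^2 - 4*c*g^3 - 28*c*g^2 - 24*c*g + g^4 + 7*g^3 + 6*g^2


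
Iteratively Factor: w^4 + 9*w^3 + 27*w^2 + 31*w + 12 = (w + 3)*(w^3 + 6*w^2 + 9*w + 4) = (w + 3)*(w + 4)*(w^2 + 2*w + 1) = (w + 1)*(w + 3)*(w + 4)*(w + 1)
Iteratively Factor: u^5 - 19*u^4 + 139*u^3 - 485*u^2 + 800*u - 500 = (u - 5)*(u^4 - 14*u^3 + 69*u^2 - 140*u + 100) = (u - 5)*(u - 2)*(u^3 - 12*u^2 + 45*u - 50) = (u - 5)*(u - 2)^2*(u^2 - 10*u + 25) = (u - 5)^2*(u - 2)^2*(u - 5)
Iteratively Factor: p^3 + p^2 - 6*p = (p + 3)*(p^2 - 2*p) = (p - 2)*(p + 3)*(p)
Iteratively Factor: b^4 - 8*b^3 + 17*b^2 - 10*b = (b)*(b^3 - 8*b^2 + 17*b - 10) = b*(b - 1)*(b^2 - 7*b + 10) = b*(b - 2)*(b - 1)*(b - 5)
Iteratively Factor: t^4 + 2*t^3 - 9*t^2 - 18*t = (t + 3)*(t^3 - t^2 - 6*t) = t*(t + 3)*(t^2 - t - 6) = t*(t + 2)*(t + 3)*(t - 3)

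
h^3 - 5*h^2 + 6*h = h*(h - 3)*(h - 2)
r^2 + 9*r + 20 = (r + 4)*(r + 5)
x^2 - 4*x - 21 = (x - 7)*(x + 3)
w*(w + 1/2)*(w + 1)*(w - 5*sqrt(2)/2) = w^4 - 5*sqrt(2)*w^3/2 + 3*w^3/2 - 15*sqrt(2)*w^2/4 + w^2/2 - 5*sqrt(2)*w/4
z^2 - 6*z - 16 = (z - 8)*(z + 2)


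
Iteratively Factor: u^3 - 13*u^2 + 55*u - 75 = (u - 5)*(u^2 - 8*u + 15) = (u - 5)^2*(u - 3)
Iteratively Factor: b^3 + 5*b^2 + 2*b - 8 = (b + 2)*(b^2 + 3*b - 4) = (b - 1)*(b + 2)*(b + 4)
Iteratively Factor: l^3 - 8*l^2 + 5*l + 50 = (l + 2)*(l^2 - 10*l + 25) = (l - 5)*(l + 2)*(l - 5)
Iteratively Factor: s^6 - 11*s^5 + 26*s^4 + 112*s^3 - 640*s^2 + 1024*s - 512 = (s + 4)*(s^5 - 15*s^4 + 86*s^3 - 232*s^2 + 288*s - 128) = (s - 1)*(s + 4)*(s^4 - 14*s^3 + 72*s^2 - 160*s + 128) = (s - 4)*(s - 1)*(s + 4)*(s^3 - 10*s^2 + 32*s - 32) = (s - 4)^2*(s - 1)*(s + 4)*(s^2 - 6*s + 8) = (s - 4)^2*(s - 2)*(s - 1)*(s + 4)*(s - 4)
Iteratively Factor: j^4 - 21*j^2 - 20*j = (j)*(j^3 - 21*j - 20) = j*(j - 5)*(j^2 + 5*j + 4) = j*(j - 5)*(j + 4)*(j + 1)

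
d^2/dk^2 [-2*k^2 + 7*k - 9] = -4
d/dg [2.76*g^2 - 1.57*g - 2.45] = 5.52*g - 1.57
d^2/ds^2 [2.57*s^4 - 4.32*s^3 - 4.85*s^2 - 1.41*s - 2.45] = 30.84*s^2 - 25.92*s - 9.7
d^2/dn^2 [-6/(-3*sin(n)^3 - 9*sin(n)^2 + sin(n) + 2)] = 6*(-81*sin(n)^6 - 297*sin(n)^5 - 210*sin(n)^4 + 405*sin(n)^3 + 395*sin(n)^2 - 16*sin(n) + 38)/(3*sin(n)^3 + 9*sin(n)^2 - sin(n) - 2)^3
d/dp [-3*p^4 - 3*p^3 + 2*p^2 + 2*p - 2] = -12*p^3 - 9*p^2 + 4*p + 2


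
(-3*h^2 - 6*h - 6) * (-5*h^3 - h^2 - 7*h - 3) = 15*h^5 + 33*h^4 + 57*h^3 + 57*h^2 + 60*h + 18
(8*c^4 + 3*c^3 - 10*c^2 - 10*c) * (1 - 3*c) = -24*c^5 - c^4 + 33*c^3 + 20*c^2 - 10*c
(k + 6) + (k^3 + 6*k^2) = k^3 + 6*k^2 + k + 6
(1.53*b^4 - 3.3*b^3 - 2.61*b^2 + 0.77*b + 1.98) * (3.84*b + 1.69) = 5.8752*b^5 - 10.0863*b^4 - 15.5994*b^3 - 1.4541*b^2 + 8.9045*b + 3.3462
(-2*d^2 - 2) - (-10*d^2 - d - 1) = 8*d^2 + d - 1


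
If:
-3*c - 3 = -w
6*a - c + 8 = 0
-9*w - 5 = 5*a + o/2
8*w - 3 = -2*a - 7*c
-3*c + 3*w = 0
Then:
No Solution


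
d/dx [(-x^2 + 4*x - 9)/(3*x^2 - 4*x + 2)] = 2*(-4*x^2 + 25*x - 14)/(9*x^4 - 24*x^3 + 28*x^2 - 16*x + 4)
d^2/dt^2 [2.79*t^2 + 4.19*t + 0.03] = 5.58000000000000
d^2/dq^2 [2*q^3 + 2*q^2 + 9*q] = 12*q + 4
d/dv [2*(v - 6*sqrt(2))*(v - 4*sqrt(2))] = 4*v - 20*sqrt(2)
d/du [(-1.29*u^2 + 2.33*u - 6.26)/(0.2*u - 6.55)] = (-0.258*u^2 + 16.899*u - 14.0095)/(0.04*u^2 - 2.62*u + 42.9025)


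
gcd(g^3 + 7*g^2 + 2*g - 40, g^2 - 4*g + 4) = g - 2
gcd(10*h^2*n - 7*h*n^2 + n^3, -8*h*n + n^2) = n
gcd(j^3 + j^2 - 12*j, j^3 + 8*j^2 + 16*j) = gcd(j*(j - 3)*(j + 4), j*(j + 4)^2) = j^2 + 4*j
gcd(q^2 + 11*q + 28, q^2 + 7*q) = q + 7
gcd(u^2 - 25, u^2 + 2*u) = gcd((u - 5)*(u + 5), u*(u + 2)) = 1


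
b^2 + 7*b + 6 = (b + 1)*(b + 6)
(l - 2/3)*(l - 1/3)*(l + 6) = l^3 + 5*l^2 - 52*l/9 + 4/3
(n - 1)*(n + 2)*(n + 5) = n^3 + 6*n^2 + 3*n - 10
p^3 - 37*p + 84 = (p - 4)*(p - 3)*(p + 7)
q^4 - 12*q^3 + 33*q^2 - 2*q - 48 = (q - 8)*(q - 3)*(q - 2)*(q + 1)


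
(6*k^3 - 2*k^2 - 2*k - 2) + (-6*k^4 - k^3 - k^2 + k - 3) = -6*k^4 + 5*k^3 - 3*k^2 - k - 5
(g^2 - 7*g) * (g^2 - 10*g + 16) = g^4 - 17*g^3 + 86*g^2 - 112*g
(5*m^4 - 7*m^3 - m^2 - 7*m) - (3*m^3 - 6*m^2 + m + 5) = 5*m^4 - 10*m^3 + 5*m^2 - 8*m - 5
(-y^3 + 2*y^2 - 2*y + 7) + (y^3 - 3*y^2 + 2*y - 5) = 2 - y^2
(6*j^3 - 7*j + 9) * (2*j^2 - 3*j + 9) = 12*j^5 - 18*j^4 + 40*j^3 + 39*j^2 - 90*j + 81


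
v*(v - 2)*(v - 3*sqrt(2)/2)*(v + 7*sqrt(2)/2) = v^4 - 2*v^3 + 2*sqrt(2)*v^3 - 21*v^2/2 - 4*sqrt(2)*v^2 + 21*v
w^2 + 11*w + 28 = (w + 4)*(w + 7)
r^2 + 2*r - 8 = (r - 2)*(r + 4)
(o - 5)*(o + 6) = o^2 + o - 30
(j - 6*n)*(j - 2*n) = j^2 - 8*j*n + 12*n^2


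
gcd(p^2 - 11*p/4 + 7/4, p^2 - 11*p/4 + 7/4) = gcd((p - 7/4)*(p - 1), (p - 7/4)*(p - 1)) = p^2 - 11*p/4 + 7/4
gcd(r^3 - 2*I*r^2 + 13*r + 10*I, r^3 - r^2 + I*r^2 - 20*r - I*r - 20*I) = r + I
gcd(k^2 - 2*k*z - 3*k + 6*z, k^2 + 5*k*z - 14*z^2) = -k + 2*z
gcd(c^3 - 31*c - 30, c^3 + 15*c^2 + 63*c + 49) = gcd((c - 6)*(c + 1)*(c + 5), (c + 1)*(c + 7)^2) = c + 1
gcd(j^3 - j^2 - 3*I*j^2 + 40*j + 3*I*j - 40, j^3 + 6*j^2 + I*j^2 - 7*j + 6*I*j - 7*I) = j - 1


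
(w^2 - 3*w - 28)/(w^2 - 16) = (w - 7)/(w - 4)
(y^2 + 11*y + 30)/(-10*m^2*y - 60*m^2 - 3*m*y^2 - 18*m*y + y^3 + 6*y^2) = (y + 5)/(-10*m^2 - 3*m*y + y^2)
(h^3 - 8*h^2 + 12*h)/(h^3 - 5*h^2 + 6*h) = (h - 6)/(h - 3)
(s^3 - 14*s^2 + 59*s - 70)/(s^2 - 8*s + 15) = (s^2 - 9*s + 14)/(s - 3)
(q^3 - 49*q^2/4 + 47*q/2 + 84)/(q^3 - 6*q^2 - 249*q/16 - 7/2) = 4*(q - 6)/(4*q + 1)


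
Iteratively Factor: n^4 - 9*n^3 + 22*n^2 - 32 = (n - 4)*(n^3 - 5*n^2 + 2*n + 8) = (n - 4)*(n + 1)*(n^2 - 6*n + 8) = (n - 4)^2*(n + 1)*(n - 2)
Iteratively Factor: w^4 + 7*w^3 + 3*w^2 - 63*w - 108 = (w - 3)*(w^3 + 10*w^2 + 33*w + 36) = (w - 3)*(w + 3)*(w^2 + 7*w + 12) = (w - 3)*(w + 3)^2*(w + 4)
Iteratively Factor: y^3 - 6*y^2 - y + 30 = (y + 2)*(y^2 - 8*y + 15) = (y - 3)*(y + 2)*(y - 5)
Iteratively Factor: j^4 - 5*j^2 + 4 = (j + 1)*(j^3 - j^2 - 4*j + 4) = (j + 1)*(j + 2)*(j^2 - 3*j + 2) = (j - 1)*(j + 1)*(j + 2)*(j - 2)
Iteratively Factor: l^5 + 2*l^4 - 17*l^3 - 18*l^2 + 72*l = (l + 4)*(l^4 - 2*l^3 - 9*l^2 + 18*l) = (l + 3)*(l + 4)*(l^3 - 5*l^2 + 6*l) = (l - 3)*(l + 3)*(l + 4)*(l^2 - 2*l) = (l - 3)*(l - 2)*(l + 3)*(l + 4)*(l)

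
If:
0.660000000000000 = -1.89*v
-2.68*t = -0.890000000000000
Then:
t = 0.33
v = -0.35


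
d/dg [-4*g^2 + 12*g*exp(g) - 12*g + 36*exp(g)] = 12*g*exp(g) - 8*g + 48*exp(g) - 12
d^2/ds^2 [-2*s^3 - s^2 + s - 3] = -12*s - 2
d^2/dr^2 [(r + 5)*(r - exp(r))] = -r*exp(r) - 7*exp(r) + 2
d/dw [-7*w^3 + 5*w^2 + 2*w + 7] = -21*w^2 + 10*w + 2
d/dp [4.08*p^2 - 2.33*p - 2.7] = 8.16*p - 2.33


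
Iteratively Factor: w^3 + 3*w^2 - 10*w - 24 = (w + 2)*(w^2 + w - 12) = (w - 3)*(w + 2)*(w + 4)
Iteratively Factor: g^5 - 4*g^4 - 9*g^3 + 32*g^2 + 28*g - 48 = (g - 1)*(g^4 - 3*g^3 - 12*g^2 + 20*g + 48) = (g - 4)*(g - 1)*(g^3 + g^2 - 8*g - 12) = (g - 4)*(g - 1)*(g + 2)*(g^2 - g - 6) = (g - 4)*(g - 1)*(g + 2)^2*(g - 3)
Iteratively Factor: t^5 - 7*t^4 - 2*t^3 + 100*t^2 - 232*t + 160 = (t + 4)*(t^4 - 11*t^3 + 42*t^2 - 68*t + 40) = (t - 2)*(t + 4)*(t^3 - 9*t^2 + 24*t - 20) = (t - 2)^2*(t + 4)*(t^2 - 7*t + 10) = (t - 5)*(t - 2)^2*(t + 4)*(t - 2)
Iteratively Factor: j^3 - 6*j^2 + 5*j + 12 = (j + 1)*(j^2 - 7*j + 12) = (j - 3)*(j + 1)*(j - 4)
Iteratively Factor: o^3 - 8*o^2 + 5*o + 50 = (o - 5)*(o^2 - 3*o - 10) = (o - 5)^2*(o + 2)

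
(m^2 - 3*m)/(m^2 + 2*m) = (m - 3)/(m + 2)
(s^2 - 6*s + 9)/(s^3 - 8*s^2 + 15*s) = (s - 3)/(s*(s - 5))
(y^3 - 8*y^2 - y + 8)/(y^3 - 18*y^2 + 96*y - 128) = (y^2 - 1)/(y^2 - 10*y + 16)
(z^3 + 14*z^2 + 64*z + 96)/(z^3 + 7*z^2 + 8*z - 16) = (z + 6)/(z - 1)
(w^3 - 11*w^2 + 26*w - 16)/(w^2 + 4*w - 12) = (w^2 - 9*w + 8)/(w + 6)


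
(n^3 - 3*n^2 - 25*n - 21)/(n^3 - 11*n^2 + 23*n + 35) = (n + 3)/(n - 5)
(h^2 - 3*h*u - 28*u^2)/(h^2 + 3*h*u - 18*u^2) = (h^2 - 3*h*u - 28*u^2)/(h^2 + 3*h*u - 18*u^2)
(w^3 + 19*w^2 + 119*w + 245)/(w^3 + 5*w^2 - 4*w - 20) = (w^2 + 14*w + 49)/(w^2 - 4)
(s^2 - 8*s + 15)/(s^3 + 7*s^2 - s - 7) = (s^2 - 8*s + 15)/(s^3 + 7*s^2 - s - 7)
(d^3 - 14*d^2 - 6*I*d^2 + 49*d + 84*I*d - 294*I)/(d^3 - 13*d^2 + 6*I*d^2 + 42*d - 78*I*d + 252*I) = (d^2 - d*(7 + 6*I) + 42*I)/(d^2 + 6*d*(-1 + I) - 36*I)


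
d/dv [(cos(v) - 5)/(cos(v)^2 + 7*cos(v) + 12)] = (cos(v)^2 - 10*cos(v) - 47)*sin(v)/(cos(v)^2 + 7*cos(v) + 12)^2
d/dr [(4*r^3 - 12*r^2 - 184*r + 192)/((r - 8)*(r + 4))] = 4*(r^2 + 8*r + 26)/(r^2 + 8*r + 16)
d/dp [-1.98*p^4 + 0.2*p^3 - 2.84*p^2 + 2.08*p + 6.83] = -7.92*p^3 + 0.6*p^2 - 5.68*p + 2.08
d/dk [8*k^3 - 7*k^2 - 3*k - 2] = 24*k^2 - 14*k - 3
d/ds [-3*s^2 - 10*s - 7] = -6*s - 10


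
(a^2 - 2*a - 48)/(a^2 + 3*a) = (a^2 - 2*a - 48)/(a*(a + 3))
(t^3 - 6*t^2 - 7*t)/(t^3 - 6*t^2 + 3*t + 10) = t*(t - 7)/(t^2 - 7*t + 10)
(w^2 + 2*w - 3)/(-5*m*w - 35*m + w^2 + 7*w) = (-w^2 - 2*w + 3)/(5*m*w + 35*m - w^2 - 7*w)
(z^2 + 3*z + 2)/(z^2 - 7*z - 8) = (z + 2)/(z - 8)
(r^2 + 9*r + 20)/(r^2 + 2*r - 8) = (r + 5)/(r - 2)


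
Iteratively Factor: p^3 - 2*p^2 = (p - 2)*(p^2) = p*(p - 2)*(p)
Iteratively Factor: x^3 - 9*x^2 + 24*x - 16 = (x - 4)*(x^2 - 5*x + 4) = (x - 4)*(x - 1)*(x - 4)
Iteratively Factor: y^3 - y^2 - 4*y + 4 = (y - 2)*(y^2 + y - 2) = (y - 2)*(y - 1)*(y + 2)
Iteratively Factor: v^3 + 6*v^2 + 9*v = (v)*(v^2 + 6*v + 9) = v*(v + 3)*(v + 3)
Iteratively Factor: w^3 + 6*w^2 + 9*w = (w)*(w^2 + 6*w + 9) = w*(w + 3)*(w + 3)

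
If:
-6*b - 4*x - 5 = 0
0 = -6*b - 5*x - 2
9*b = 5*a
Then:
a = -51/10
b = -17/6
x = 3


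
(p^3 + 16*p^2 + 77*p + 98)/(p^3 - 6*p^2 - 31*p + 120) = (p^3 + 16*p^2 + 77*p + 98)/(p^3 - 6*p^2 - 31*p + 120)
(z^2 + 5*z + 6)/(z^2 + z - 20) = (z^2 + 5*z + 6)/(z^2 + z - 20)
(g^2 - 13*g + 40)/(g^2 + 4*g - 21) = (g^2 - 13*g + 40)/(g^2 + 4*g - 21)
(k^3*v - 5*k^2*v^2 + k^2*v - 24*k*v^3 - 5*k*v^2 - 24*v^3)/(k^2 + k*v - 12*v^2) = v*(k^3 - 5*k^2*v + k^2 - 24*k*v^2 - 5*k*v - 24*v^2)/(k^2 + k*v - 12*v^2)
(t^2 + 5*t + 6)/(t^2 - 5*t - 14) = (t + 3)/(t - 7)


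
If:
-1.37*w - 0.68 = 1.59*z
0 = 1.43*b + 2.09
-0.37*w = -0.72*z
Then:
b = -1.46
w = -0.31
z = -0.16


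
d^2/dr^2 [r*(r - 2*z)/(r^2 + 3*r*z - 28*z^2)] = 2*z*(5*r^3 - 84*r^2*z + 168*r*z^2 - 616*z^3)/(-r^6 - 9*r^5*z + 57*r^4*z^2 + 477*r^3*z^3 - 1596*r^2*z^4 - 7056*r*z^5 + 21952*z^6)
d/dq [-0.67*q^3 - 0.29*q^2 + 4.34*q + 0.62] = -2.01*q^2 - 0.58*q + 4.34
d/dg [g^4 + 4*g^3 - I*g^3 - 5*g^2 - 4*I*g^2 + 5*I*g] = 4*g^3 + g^2*(12 - 3*I) + g*(-10 - 8*I) + 5*I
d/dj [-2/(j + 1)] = 2/(j + 1)^2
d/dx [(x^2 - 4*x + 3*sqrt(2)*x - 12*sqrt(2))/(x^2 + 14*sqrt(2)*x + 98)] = (4*x^2 + 11*sqrt(2)*x^2 + 24*sqrt(2)*x + 196*x - 56 + 294*sqrt(2))/(x^4 + 28*sqrt(2)*x^3 + 588*x^2 + 2744*sqrt(2)*x + 9604)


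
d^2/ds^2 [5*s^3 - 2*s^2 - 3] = 30*s - 4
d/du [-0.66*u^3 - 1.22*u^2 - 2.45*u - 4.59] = -1.98*u^2 - 2.44*u - 2.45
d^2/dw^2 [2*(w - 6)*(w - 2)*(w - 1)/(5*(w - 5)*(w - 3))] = 12*(-w^3 + 3*w^2 + 21*w - 71)/(5*(w^6 - 24*w^5 + 237*w^4 - 1232*w^3 + 3555*w^2 - 5400*w + 3375))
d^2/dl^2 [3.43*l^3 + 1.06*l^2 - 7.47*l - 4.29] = 20.58*l + 2.12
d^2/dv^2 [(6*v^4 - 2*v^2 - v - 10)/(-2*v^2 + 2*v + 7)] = 12*(-4*v^6 + 12*v^5 + 30*v^4 - 110*v^3 - 260*v^2 - 13*v + 44)/(8*v^6 - 24*v^5 - 60*v^4 + 160*v^3 + 210*v^2 - 294*v - 343)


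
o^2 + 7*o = o*(o + 7)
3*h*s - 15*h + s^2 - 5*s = (3*h + s)*(s - 5)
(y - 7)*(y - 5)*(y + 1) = y^3 - 11*y^2 + 23*y + 35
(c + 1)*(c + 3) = c^2 + 4*c + 3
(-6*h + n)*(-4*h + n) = 24*h^2 - 10*h*n + n^2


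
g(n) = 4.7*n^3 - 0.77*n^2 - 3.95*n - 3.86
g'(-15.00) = 3191.65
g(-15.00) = -15980.36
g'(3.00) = 118.33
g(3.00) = 104.26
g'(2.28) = 65.84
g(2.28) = 38.84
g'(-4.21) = 252.44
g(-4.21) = -351.58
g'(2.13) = 56.74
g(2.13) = 29.65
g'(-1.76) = 42.44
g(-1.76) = -24.92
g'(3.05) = 122.52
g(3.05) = 110.28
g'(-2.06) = 59.06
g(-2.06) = -40.08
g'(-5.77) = 474.37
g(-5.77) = -909.57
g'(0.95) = 7.31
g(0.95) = -4.28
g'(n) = 14.1*n^2 - 1.54*n - 3.95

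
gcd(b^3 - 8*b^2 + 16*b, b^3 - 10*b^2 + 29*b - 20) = b - 4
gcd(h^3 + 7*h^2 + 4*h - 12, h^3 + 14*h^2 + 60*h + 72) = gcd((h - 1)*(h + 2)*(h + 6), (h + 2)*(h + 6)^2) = h^2 + 8*h + 12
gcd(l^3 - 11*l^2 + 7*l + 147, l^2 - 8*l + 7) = l - 7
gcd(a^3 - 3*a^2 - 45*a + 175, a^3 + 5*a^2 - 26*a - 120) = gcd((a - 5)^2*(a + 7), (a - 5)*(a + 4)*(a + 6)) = a - 5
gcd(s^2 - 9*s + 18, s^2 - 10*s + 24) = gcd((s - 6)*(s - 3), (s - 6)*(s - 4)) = s - 6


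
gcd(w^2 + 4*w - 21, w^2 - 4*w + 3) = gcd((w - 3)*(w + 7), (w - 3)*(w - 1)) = w - 3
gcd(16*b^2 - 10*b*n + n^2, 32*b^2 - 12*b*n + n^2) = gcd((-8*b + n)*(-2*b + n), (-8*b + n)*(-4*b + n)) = 8*b - n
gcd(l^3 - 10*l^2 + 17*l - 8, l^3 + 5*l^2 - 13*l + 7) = l^2 - 2*l + 1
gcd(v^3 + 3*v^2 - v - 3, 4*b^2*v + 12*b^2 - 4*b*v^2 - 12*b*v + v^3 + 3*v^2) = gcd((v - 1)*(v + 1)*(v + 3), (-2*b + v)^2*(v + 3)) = v + 3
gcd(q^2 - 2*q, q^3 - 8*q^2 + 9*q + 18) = 1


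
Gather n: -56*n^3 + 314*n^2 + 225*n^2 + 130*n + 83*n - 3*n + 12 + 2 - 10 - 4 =-56*n^3 + 539*n^2 + 210*n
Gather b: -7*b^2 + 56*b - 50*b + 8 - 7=-7*b^2 + 6*b + 1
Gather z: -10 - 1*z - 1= -z - 11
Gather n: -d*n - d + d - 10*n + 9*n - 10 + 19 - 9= n*(-d - 1)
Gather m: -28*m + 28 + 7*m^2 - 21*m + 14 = 7*m^2 - 49*m + 42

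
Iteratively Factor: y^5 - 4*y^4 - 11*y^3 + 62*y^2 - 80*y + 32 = (y - 1)*(y^4 - 3*y^3 - 14*y^2 + 48*y - 32) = (y - 1)*(y + 4)*(y^3 - 7*y^2 + 14*y - 8) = (y - 1)^2*(y + 4)*(y^2 - 6*y + 8) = (y - 4)*(y - 1)^2*(y + 4)*(y - 2)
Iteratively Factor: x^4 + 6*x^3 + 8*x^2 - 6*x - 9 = (x + 3)*(x^3 + 3*x^2 - x - 3) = (x - 1)*(x + 3)*(x^2 + 4*x + 3) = (x - 1)*(x + 1)*(x + 3)*(x + 3)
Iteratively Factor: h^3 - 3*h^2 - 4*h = (h + 1)*(h^2 - 4*h) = h*(h + 1)*(h - 4)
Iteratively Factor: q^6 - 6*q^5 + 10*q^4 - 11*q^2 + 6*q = (q - 3)*(q^5 - 3*q^4 + q^3 + 3*q^2 - 2*q) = (q - 3)*(q + 1)*(q^4 - 4*q^3 + 5*q^2 - 2*q) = q*(q - 3)*(q + 1)*(q^3 - 4*q^2 + 5*q - 2) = q*(q - 3)*(q - 1)*(q + 1)*(q^2 - 3*q + 2) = q*(q - 3)*(q - 2)*(q - 1)*(q + 1)*(q - 1)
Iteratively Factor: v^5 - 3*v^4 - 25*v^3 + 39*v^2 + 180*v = (v - 5)*(v^4 + 2*v^3 - 15*v^2 - 36*v) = (v - 5)*(v + 3)*(v^3 - v^2 - 12*v) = v*(v - 5)*(v + 3)*(v^2 - v - 12) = v*(v - 5)*(v - 4)*(v + 3)*(v + 3)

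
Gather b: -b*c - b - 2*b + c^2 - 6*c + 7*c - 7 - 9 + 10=b*(-c - 3) + c^2 + c - 6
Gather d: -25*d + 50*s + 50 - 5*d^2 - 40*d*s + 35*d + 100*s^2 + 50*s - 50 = -5*d^2 + d*(10 - 40*s) + 100*s^2 + 100*s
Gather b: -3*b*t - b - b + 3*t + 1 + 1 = b*(-3*t - 2) + 3*t + 2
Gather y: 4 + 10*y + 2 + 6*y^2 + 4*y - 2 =6*y^2 + 14*y + 4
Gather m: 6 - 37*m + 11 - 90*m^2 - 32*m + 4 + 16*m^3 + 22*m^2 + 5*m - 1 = 16*m^3 - 68*m^2 - 64*m + 20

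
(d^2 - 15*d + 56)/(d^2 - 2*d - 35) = (d - 8)/(d + 5)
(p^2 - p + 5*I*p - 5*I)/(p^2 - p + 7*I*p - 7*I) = (p + 5*I)/(p + 7*I)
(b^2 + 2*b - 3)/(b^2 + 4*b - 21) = (b^2 + 2*b - 3)/(b^2 + 4*b - 21)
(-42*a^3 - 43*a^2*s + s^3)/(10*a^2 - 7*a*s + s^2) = (-42*a^3 - 43*a^2*s + s^3)/(10*a^2 - 7*a*s + s^2)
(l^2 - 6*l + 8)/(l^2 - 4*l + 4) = (l - 4)/(l - 2)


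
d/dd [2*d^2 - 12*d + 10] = 4*d - 12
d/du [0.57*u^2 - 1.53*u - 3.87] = 1.14*u - 1.53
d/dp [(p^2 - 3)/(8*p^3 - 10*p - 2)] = (-p*(-4*p^3 + 5*p + 1) - (p^2 - 3)*(12*p^2 - 5)/2)/(-4*p^3 + 5*p + 1)^2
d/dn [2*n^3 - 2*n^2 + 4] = 2*n*(3*n - 2)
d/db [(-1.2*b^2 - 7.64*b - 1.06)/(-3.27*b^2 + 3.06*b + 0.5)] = (-28.6548*b^2 - 8.1324*b - 0.5764)/(10.6929*b^4 - 20.0124*b^3 + 6.0936*b^2 + 3.06*b + 0.25)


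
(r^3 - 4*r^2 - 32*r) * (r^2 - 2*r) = r^5 - 6*r^4 - 24*r^3 + 64*r^2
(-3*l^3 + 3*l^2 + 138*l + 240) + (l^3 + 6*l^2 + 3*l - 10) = -2*l^3 + 9*l^2 + 141*l + 230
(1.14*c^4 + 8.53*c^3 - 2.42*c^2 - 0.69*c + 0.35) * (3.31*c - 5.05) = 3.7734*c^5 + 22.4773*c^4 - 51.0867*c^3 + 9.9371*c^2 + 4.643*c - 1.7675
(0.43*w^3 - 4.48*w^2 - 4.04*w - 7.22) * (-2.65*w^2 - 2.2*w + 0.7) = -1.1395*w^5 + 10.926*w^4 + 20.863*w^3 + 24.885*w^2 + 13.056*w - 5.054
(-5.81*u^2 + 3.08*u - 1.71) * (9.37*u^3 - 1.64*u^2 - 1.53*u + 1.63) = -54.4397*u^5 + 38.388*u^4 - 12.1846*u^3 - 11.3783*u^2 + 7.6367*u - 2.7873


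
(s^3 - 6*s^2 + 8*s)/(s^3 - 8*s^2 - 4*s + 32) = s*(s - 4)/(s^2 - 6*s - 16)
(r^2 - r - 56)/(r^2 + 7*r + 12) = (r^2 - r - 56)/(r^2 + 7*r + 12)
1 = 1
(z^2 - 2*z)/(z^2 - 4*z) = (z - 2)/(z - 4)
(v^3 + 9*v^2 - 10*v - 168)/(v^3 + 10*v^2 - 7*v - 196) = (v + 6)/(v + 7)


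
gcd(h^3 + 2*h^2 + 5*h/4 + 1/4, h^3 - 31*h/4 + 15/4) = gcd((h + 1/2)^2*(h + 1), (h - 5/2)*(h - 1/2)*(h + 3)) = 1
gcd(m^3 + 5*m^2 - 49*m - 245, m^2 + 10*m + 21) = m + 7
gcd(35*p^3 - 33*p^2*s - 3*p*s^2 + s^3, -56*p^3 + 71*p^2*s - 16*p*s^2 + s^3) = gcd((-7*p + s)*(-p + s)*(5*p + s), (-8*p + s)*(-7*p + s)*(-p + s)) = 7*p^2 - 8*p*s + s^2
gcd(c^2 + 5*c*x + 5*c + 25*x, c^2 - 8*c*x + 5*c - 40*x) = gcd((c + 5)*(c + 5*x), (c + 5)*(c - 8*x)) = c + 5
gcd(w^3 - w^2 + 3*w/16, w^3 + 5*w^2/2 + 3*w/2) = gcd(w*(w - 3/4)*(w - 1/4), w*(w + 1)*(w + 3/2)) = w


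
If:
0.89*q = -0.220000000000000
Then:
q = -0.25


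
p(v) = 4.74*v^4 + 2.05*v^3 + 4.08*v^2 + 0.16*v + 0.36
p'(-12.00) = -31975.04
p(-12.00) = 95332.20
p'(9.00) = 14393.59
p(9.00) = 32925.87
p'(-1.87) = -117.58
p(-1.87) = 58.88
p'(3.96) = 1306.32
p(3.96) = 1357.90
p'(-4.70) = -1870.82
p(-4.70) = 2189.87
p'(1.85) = 156.35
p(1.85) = 83.12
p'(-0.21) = -1.46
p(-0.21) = 0.50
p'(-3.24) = -606.59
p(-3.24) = 495.29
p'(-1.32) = -43.50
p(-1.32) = 16.93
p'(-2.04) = -151.86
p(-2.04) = 81.70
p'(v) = 18.96*v^3 + 6.15*v^2 + 8.16*v + 0.16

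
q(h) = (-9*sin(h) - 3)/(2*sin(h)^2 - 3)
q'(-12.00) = 5.55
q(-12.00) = 3.23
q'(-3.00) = -2.90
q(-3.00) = 0.58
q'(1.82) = -10.89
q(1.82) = 10.45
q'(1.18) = 12.24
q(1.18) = 8.77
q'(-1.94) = -7.15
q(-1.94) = -4.28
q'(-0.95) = 6.03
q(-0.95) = -2.58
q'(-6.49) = 2.91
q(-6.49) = 0.40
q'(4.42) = -6.79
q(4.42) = -4.82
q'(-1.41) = 4.74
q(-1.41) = -5.60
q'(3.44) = -2.99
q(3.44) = 0.13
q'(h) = -4*(-9*sin(h) - 3)*sin(h)*cos(h)/(2*sin(h)^2 - 3)^2 - 9*cos(h)/(2*sin(h)^2 - 3) = 3*(6*sin(h)^2 + 4*sin(h) + 9)*cos(h)/(2*sin(h)^2 - 3)^2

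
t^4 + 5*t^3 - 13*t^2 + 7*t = t*(t - 1)^2*(t + 7)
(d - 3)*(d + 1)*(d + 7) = d^3 + 5*d^2 - 17*d - 21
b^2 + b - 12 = (b - 3)*(b + 4)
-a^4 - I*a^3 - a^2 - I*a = a*(a - I)*(-I*a + 1)^2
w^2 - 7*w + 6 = (w - 6)*(w - 1)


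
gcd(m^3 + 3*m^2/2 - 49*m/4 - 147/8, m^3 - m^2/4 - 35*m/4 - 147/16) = m^2 - 2*m - 21/4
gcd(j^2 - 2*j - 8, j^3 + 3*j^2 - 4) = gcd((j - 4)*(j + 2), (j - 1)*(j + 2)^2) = j + 2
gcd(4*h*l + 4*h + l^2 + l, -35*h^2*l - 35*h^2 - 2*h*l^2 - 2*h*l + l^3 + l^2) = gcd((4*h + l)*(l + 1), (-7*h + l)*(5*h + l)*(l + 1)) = l + 1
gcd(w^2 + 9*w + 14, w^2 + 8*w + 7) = w + 7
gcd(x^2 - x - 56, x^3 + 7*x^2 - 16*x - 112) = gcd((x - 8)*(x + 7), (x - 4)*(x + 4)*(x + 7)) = x + 7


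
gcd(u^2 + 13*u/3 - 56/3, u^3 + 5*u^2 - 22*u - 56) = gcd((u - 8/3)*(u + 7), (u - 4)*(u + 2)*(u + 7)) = u + 7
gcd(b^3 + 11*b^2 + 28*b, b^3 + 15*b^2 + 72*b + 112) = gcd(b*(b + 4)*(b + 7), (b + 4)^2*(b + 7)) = b^2 + 11*b + 28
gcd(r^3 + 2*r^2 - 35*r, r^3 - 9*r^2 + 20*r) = r^2 - 5*r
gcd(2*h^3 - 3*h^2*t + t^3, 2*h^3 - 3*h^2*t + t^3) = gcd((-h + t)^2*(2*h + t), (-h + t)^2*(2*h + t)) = 2*h^3 - 3*h^2*t + t^3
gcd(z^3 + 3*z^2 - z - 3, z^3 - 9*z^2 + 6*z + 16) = z + 1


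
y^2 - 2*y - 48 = (y - 8)*(y + 6)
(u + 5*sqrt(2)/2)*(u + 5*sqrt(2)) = u^2 + 15*sqrt(2)*u/2 + 25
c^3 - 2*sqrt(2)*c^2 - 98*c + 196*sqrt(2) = (c - 7*sqrt(2))*(c - 2*sqrt(2))*(c + 7*sqrt(2))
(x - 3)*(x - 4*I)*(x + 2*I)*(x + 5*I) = x^4 - 3*x^3 + 3*I*x^3 + 18*x^2 - 9*I*x^2 - 54*x + 40*I*x - 120*I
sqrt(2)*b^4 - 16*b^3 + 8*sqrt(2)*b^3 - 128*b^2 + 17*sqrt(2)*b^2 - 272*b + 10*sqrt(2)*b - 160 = (b + 2)*(b + 5)*(b - 8*sqrt(2))*(sqrt(2)*b + sqrt(2))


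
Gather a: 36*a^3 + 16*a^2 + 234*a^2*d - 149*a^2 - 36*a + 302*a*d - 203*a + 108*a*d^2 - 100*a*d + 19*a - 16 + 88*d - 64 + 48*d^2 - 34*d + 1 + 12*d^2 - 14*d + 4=36*a^3 + a^2*(234*d - 133) + a*(108*d^2 + 202*d - 220) + 60*d^2 + 40*d - 75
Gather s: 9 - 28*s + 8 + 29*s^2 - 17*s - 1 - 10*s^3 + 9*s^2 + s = -10*s^3 + 38*s^2 - 44*s + 16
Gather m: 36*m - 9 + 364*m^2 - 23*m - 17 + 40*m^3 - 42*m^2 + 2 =40*m^3 + 322*m^2 + 13*m - 24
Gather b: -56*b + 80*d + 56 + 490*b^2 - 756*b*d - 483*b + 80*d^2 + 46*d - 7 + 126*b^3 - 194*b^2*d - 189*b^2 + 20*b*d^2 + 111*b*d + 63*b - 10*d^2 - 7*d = 126*b^3 + b^2*(301 - 194*d) + b*(20*d^2 - 645*d - 476) + 70*d^2 + 119*d + 49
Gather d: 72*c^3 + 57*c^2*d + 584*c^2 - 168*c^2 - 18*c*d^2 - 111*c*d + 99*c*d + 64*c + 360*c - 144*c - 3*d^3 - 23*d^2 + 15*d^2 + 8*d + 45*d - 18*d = 72*c^3 + 416*c^2 + 280*c - 3*d^3 + d^2*(-18*c - 8) + d*(57*c^2 - 12*c + 35)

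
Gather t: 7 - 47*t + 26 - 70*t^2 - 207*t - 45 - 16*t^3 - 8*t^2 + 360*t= -16*t^3 - 78*t^2 + 106*t - 12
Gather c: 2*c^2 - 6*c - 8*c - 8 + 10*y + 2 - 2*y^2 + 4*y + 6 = 2*c^2 - 14*c - 2*y^2 + 14*y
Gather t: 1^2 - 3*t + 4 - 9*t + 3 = 8 - 12*t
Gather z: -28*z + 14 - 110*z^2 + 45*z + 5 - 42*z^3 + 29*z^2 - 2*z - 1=-42*z^3 - 81*z^2 + 15*z + 18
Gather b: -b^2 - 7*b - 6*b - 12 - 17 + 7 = -b^2 - 13*b - 22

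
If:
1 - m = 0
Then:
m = 1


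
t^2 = t^2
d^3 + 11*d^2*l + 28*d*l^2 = d*(d + 4*l)*(d + 7*l)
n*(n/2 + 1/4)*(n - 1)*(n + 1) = n^4/2 + n^3/4 - n^2/2 - n/4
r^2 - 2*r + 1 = (r - 1)^2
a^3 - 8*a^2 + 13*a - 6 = (a - 6)*(a - 1)^2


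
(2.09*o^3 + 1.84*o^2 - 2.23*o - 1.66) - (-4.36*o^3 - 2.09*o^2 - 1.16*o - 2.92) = 6.45*o^3 + 3.93*o^2 - 1.07*o + 1.26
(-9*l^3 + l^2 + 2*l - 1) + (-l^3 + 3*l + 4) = -10*l^3 + l^2 + 5*l + 3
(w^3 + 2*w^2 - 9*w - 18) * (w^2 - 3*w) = w^5 - w^4 - 15*w^3 + 9*w^2 + 54*w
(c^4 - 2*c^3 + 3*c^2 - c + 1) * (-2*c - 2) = -2*c^5 + 2*c^4 - 2*c^3 - 4*c^2 - 2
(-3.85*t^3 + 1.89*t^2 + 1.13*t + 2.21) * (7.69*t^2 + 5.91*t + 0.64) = -29.6065*t^5 - 8.2194*t^4 + 17.3956*t^3 + 24.8828*t^2 + 13.7843*t + 1.4144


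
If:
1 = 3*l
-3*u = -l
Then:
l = 1/3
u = 1/9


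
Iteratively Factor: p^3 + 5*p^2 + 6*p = (p + 2)*(p^2 + 3*p) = p*(p + 2)*(p + 3)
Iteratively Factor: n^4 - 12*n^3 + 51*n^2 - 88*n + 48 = (n - 1)*(n^3 - 11*n^2 + 40*n - 48) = (n - 4)*(n - 1)*(n^2 - 7*n + 12) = (n - 4)^2*(n - 1)*(n - 3)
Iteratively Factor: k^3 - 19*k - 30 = (k + 3)*(k^2 - 3*k - 10) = (k + 2)*(k + 3)*(k - 5)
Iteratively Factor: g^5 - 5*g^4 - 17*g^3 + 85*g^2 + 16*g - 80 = (g - 4)*(g^4 - g^3 - 21*g^2 + g + 20) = (g - 4)*(g + 4)*(g^3 - 5*g^2 - g + 5) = (g - 5)*(g - 4)*(g + 4)*(g^2 - 1) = (g - 5)*(g - 4)*(g - 1)*(g + 4)*(g + 1)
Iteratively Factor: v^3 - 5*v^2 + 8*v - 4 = (v - 1)*(v^2 - 4*v + 4) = (v - 2)*(v - 1)*(v - 2)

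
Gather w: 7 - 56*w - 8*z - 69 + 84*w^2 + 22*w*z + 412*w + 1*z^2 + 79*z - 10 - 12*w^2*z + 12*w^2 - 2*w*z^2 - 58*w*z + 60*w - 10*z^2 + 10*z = w^2*(96 - 12*z) + w*(-2*z^2 - 36*z + 416) - 9*z^2 + 81*z - 72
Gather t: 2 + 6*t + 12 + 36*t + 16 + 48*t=90*t + 30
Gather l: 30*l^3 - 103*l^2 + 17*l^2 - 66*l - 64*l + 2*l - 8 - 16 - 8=30*l^3 - 86*l^2 - 128*l - 32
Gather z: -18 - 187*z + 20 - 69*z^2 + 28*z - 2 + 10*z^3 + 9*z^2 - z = 10*z^3 - 60*z^2 - 160*z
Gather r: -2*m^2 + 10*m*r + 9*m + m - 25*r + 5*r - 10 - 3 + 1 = -2*m^2 + 10*m + r*(10*m - 20) - 12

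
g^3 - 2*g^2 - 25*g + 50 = (g - 5)*(g - 2)*(g + 5)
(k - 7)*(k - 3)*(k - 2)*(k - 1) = k^4 - 13*k^3 + 53*k^2 - 83*k + 42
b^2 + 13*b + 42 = (b + 6)*(b + 7)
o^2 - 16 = (o - 4)*(o + 4)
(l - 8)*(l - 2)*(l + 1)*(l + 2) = l^4 - 7*l^3 - 12*l^2 + 28*l + 32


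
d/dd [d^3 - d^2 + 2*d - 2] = 3*d^2 - 2*d + 2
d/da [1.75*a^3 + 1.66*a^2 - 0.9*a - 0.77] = 5.25*a^2 + 3.32*a - 0.9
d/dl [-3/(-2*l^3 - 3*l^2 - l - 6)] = 3*(-6*l^2 - 6*l - 1)/(2*l^3 + 3*l^2 + l + 6)^2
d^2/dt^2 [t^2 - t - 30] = 2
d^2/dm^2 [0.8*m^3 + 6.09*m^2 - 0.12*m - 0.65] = 4.8*m + 12.18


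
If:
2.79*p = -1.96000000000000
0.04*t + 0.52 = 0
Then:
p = -0.70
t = -13.00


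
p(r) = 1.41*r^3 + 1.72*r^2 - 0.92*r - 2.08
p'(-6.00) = 130.72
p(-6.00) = -239.20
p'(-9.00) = 310.75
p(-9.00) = -882.37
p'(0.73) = 3.85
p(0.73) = -1.29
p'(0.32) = 0.61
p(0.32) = -2.15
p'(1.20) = 9.30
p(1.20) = 1.73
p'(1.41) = 12.34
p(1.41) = 3.99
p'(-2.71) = 20.82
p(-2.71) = -15.02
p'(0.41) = 1.20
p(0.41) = -2.07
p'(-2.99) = 26.61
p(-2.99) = -21.64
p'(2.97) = 46.61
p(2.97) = 47.30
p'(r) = 4.23*r^2 + 3.44*r - 0.92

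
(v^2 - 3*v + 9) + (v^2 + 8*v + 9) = 2*v^2 + 5*v + 18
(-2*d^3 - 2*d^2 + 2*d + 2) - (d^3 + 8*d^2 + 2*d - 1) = -3*d^3 - 10*d^2 + 3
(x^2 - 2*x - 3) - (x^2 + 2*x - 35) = 32 - 4*x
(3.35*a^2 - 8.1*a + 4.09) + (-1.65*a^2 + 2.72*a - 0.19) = 1.7*a^2 - 5.38*a + 3.9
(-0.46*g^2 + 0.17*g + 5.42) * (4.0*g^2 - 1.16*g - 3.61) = -1.84*g^4 + 1.2136*g^3 + 23.1434*g^2 - 6.9009*g - 19.5662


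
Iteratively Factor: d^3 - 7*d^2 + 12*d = (d - 3)*(d^2 - 4*d) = (d - 4)*(d - 3)*(d)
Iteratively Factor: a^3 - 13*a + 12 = (a - 1)*(a^2 + a - 12) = (a - 3)*(a - 1)*(a + 4)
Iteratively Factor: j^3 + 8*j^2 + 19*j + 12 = (j + 3)*(j^2 + 5*j + 4) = (j + 3)*(j + 4)*(j + 1)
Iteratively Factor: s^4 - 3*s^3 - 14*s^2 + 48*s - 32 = (s - 1)*(s^3 - 2*s^2 - 16*s + 32) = (s - 4)*(s - 1)*(s^2 + 2*s - 8) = (s - 4)*(s - 1)*(s + 4)*(s - 2)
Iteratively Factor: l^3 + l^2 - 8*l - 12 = (l - 3)*(l^2 + 4*l + 4) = (l - 3)*(l + 2)*(l + 2)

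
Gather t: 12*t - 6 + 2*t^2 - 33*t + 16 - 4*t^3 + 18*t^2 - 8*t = -4*t^3 + 20*t^2 - 29*t + 10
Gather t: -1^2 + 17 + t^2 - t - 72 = t^2 - t - 56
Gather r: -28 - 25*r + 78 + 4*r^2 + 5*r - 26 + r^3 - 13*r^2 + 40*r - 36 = r^3 - 9*r^2 + 20*r - 12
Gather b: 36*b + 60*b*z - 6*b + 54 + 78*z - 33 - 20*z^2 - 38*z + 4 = b*(60*z + 30) - 20*z^2 + 40*z + 25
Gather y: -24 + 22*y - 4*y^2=-4*y^2 + 22*y - 24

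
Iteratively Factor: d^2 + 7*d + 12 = (d + 4)*(d + 3)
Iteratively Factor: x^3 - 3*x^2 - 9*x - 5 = (x - 5)*(x^2 + 2*x + 1) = (x - 5)*(x + 1)*(x + 1)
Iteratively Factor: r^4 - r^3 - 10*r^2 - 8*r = (r)*(r^3 - r^2 - 10*r - 8) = r*(r - 4)*(r^2 + 3*r + 2) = r*(r - 4)*(r + 2)*(r + 1)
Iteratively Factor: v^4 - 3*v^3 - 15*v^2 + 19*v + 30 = (v - 2)*(v^3 - v^2 - 17*v - 15) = (v - 2)*(v + 3)*(v^2 - 4*v - 5) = (v - 2)*(v + 1)*(v + 3)*(v - 5)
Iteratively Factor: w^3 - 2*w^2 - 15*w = (w + 3)*(w^2 - 5*w) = (w - 5)*(w + 3)*(w)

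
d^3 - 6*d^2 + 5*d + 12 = (d - 4)*(d - 3)*(d + 1)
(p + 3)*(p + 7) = p^2 + 10*p + 21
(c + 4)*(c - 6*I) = c^2 + 4*c - 6*I*c - 24*I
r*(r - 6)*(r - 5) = r^3 - 11*r^2 + 30*r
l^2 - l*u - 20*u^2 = (l - 5*u)*(l + 4*u)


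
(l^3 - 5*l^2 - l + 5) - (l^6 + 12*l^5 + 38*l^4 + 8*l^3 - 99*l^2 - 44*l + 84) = -l^6 - 12*l^5 - 38*l^4 - 7*l^3 + 94*l^2 + 43*l - 79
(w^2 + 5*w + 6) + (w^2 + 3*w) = 2*w^2 + 8*w + 6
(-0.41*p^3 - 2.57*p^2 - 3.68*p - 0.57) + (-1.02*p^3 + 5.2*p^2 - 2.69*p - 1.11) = -1.43*p^3 + 2.63*p^2 - 6.37*p - 1.68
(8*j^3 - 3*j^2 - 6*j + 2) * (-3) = -24*j^3 + 9*j^2 + 18*j - 6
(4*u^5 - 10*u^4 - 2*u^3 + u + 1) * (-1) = -4*u^5 + 10*u^4 + 2*u^3 - u - 1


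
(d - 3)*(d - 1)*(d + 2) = d^3 - 2*d^2 - 5*d + 6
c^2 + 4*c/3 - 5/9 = (c - 1/3)*(c + 5/3)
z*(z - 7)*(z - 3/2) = z^3 - 17*z^2/2 + 21*z/2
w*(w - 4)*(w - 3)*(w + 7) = w^4 - 37*w^2 + 84*w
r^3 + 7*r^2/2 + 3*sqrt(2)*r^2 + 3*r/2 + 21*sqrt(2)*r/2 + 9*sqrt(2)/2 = (r + 1/2)*(r + 3)*(r + 3*sqrt(2))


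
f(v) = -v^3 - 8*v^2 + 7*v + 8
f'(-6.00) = -5.00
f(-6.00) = -106.00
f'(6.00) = -197.00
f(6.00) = -454.00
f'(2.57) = -53.93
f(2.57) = -43.82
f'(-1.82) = 26.18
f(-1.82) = -25.21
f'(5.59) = -176.18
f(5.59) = -377.53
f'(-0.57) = 15.15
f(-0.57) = 1.60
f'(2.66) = -56.79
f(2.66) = -48.81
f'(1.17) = -15.83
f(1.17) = 3.64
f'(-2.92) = 28.14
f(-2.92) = -55.75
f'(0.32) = 1.57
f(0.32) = 9.39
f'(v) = -3*v^2 - 16*v + 7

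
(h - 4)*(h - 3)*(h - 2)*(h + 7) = h^4 - 2*h^3 - 37*h^2 + 158*h - 168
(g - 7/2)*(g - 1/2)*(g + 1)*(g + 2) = g^4 - g^3 - 33*g^2/4 - 11*g/4 + 7/2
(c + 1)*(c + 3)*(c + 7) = c^3 + 11*c^2 + 31*c + 21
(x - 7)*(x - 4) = x^2 - 11*x + 28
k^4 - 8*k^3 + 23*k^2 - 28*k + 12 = (k - 3)*(k - 2)^2*(k - 1)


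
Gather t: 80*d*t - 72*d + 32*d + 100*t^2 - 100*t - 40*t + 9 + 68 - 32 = -40*d + 100*t^2 + t*(80*d - 140) + 45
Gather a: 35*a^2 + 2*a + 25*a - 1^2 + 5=35*a^2 + 27*a + 4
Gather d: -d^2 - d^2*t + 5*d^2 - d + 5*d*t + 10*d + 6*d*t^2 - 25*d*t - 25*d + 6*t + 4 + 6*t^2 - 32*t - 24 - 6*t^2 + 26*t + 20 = d^2*(4 - t) + d*(6*t^2 - 20*t - 16)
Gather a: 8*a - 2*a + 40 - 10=6*a + 30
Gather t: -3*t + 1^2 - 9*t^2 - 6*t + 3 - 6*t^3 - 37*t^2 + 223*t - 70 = -6*t^3 - 46*t^2 + 214*t - 66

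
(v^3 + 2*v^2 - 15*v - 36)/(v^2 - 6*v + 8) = (v^2 + 6*v + 9)/(v - 2)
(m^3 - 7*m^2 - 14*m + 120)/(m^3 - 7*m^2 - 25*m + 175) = (m^2 - 2*m - 24)/(m^2 - 2*m - 35)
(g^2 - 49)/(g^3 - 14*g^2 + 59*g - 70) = (g + 7)/(g^2 - 7*g + 10)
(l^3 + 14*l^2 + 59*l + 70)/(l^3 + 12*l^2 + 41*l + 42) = (l + 5)/(l + 3)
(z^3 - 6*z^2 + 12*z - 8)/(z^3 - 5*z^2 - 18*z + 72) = (z^3 - 6*z^2 + 12*z - 8)/(z^3 - 5*z^2 - 18*z + 72)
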